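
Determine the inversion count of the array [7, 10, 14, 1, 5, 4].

Finding inversions in [7, 10, 14, 1, 5, 4]:

(0, 3): arr[0]=7 > arr[3]=1
(0, 4): arr[0]=7 > arr[4]=5
(0, 5): arr[0]=7 > arr[5]=4
(1, 3): arr[1]=10 > arr[3]=1
(1, 4): arr[1]=10 > arr[4]=5
(1, 5): arr[1]=10 > arr[5]=4
(2, 3): arr[2]=14 > arr[3]=1
(2, 4): arr[2]=14 > arr[4]=5
(2, 5): arr[2]=14 > arr[5]=4
(4, 5): arr[4]=5 > arr[5]=4

Total inversions: 10

The array has 10 inversion(s): (0,3), (0,4), (0,5), (1,3), (1,4), (1,5), (2,3), (2,4), (2,5), (4,5). Each pair (i,j) satisfies i < j and arr[i] > arr[j].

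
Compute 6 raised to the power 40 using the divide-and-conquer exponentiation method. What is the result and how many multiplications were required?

Computing 6^40 by squaring (build up from 6^1; each line after the first costs one multiplication):

6^1 = 6
6^2 = (6^1)^2 = 6^2 = 36
6^4 = (6^2)^2 = 36^2 = 1296
6^5 = 6 * 6^4 = 6 * 1296 = 7776
6^10 = (6^5)^2 = 7776^2 = 60466176
6^20 = (6^10)^2 = 60466176^2 = 3656158440062976
6^40 = (6^20)^2 = 3656158440062976^2 = 13367494538843734067838845976576

Result: 13367494538843734067838845976576
Multiplications needed: 6 (6 lines after 6^1)

6^40 = 13367494538843734067838845976576. Using exponentiation by squaring, this requires 6 multiplications. The key idea: if the exponent is even, square the half-power; if odd, multiply by the base once.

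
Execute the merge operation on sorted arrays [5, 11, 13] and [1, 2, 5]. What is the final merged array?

Merging process:

Compare 5 vs 1: take 1 from right. Merged: [1]
Compare 5 vs 2: take 2 from right. Merged: [1, 2]
Compare 5 vs 5: take 5 from left. Merged: [1, 2, 5]
Compare 11 vs 5: take 5 from right. Merged: [1, 2, 5, 5]
Append remaining from left: [11, 13]. Merged: [1, 2, 5, 5, 11, 13]

Final merged array: [1, 2, 5, 5, 11, 13]
Total comparisons: 4

The merged array is [1, 2, 5, 5, 11, 13], requiring 4 comparisons. The merge step runs in O(n) time where n is the total number of elements.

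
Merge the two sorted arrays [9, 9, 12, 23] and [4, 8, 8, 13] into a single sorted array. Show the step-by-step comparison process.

Merging process:

Compare 9 vs 4: take 4 from right. Merged: [4]
Compare 9 vs 8: take 8 from right. Merged: [4, 8]
Compare 9 vs 8: take 8 from right. Merged: [4, 8, 8]
Compare 9 vs 13: take 9 from left. Merged: [4, 8, 8, 9]
Compare 9 vs 13: take 9 from left. Merged: [4, 8, 8, 9, 9]
Compare 12 vs 13: take 12 from left. Merged: [4, 8, 8, 9, 9, 12]
Compare 23 vs 13: take 13 from right. Merged: [4, 8, 8, 9, 9, 12, 13]
Append remaining from left: [23]. Merged: [4, 8, 8, 9, 9, 12, 13, 23]

Final merged array: [4, 8, 8, 9, 9, 12, 13, 23]
Total comparisons: 7

The merged array is [4, 8, 8, 9, 9, 12, 13, 23], requiring 7 comparisons. The merge step runs in O(n) time where n is the total number of elements.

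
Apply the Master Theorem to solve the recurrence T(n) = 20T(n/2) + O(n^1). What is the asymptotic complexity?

Master Theorem for T(n) = 20T(n/2) + O(n^1):

a = 20, b = 2, c = 1
log_b(a) = log_2(20) = 4.3219

Case 1: c = 1 < log_2(20) = 4.3219
T(n) = O(n^(log_2 20))

For T(n) = 20T(n/2) + O(n^1): log_2(20) = 4.3219. This is Case 1 of the Master Theorem (c < log_b(a), work dominated by leaves), giving O(n^(log_2 20)).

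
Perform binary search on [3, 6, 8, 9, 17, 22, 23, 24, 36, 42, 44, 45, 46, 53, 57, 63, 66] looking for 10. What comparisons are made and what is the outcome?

Binary search for 10 in [3, 6, 8, 9, 17, 22, 23, 24, 36, 42, 44, 45, 46, 53, 57, 63, 66]:

lo=0, hi=16, mid=8, arr[mid]=36 -> 36 > 10, search left half
lo=0, hi=7, mid=3, arr[mid]=9 -> 9 < 10, search right half
lo=4, hi=7, mid=5, arr[mid]=22 -> 22 > 10, search left half
lo=4, hi=4, mid=4, arr[mid]=17 -> 17 > 10, search left half
lo=4 > hi=3, target 10 not found

Binary search determines that 10 is not in the array after 4 comparisons. The search space was exhausted without finding the target.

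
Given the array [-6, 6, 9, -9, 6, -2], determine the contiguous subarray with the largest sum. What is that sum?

Using Kadane's algorithm on [-6, 6, 9, -9, 6, -2]:

Scanning through the array:
Position 1 (value 6): max_ending_here = 6, max_so_far = 6
Position 2 (value 9): max_ending_here = 15, max_so_far = 15
Position 3 (value -9): max_ending_here = 6, max_so_far = 15
Position 4 (value 6): max_ending_here = 12, max_so_far = 15
Position 5 (value -2): max_ending_here = 10, max_so_far = 15

Maximum subarray: [6, 9]
Maximum sum: 15

The maximum subarray is [6, 9] with sum 15. This subarray runs from index 1 to index 2.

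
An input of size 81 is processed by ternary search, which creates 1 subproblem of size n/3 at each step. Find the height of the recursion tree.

For divide and conquer with division factor 3:

Problem sizes at each level:
Level 0: 81
Level 1: 27
Level 2: 9
Level 3: 3
Level 4: 1

The root is level 0 and the size-1 base case is level 4 (the tree spans levels 0 through 4, i.e. 5 levels counting the root), so the depth is the number of divisions: log_3(81) = 4

The recursion tree depth is log_3(81) = 4. At each level, the problem size is divided by 3, so it takes 4 divisions to reduce to a base case of size 1. The algorithm makes 1 recursive call at each level.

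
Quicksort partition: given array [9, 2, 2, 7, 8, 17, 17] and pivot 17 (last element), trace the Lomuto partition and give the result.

Lomuto partition with pivot = 17:

Initial array: [9, 2, 2, 7, 8, 17, 17]

arr[0]=9 <= 17: swap with position 0, array becomes [9, 2, 2, 7, 8, 17, 17]
arr[1]=2 <= 17: swap with position 1, array becomes [9, 2, 2, 7, 8, 17, 17]
arr[2]=2 <= 17: swap with position 2, array becomes [9, 2, 2, 7, 8, 17, 17]
arr[3]=7 <= 17: swap with position 3, array becomes [9, 2, 2, 7, 8, 17, 17]
arr[4]=8 <= 17: swap with position 4, array becomes [9, 2, 2, 7, 8, 17, 17]
arr[5]=17 <= 17: swap with position 5, array becomes [9, 2, 2, 7, 8, 17, 17]

Place pivot at position 6: [9, 2, 2, 7, 8, 17, 17]
Pivot position: 6

After partitioning with pivot 17, the array becomes [9, 2, 2, 7, 8, 17, 17]. The pivot is placed at index 6. All elements to the left of the pivot are <= 17, and all elements to the right are > 17.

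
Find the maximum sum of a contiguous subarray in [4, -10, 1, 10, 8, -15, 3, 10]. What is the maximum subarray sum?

Using Kadane's algorithm on [4, -10, 1, 10, 8, -15, 3, 10]:

Scanning through the array:
Position 1 (value -10): max_ending_here = -6, max_so_far = 4
Position 2 (value 1): max_ending_here = 1, max_so_far = 4
Position 3 (value 10): max_ending_here = 11, max_so_far = 11
Position 4 (value 8): max_ending_here = 19, max_so_far = 19
Position 5 (value -15): max_ending_here = 4, max_so_far = 19
Position 6 (value 3): max_ending_here = 7, max_so_far = 19
Position 7 (value 10): max_ending_here = 17, max_so_far = 19

Maximum subarray: [1, 10, 8]
Maximum sum: 19

The maximum subarray is [1, 10, 8] with sum 19. This subarray runs from index 2 to index 4.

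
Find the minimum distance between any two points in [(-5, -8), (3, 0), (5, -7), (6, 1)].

Computing all pairwise distances among 4 points:

d((-5, -8), (3, 0)) = 11.3137
d((-5, -8), (5, -7)) = 10.0499
d((-5, -8), (6, 1)) = 14.2127
d((3, 0), (5, -7)) = 7.2801
d((3, 0), (6, 1)) = 3.1623 <-- minimum
d((5, -7), (6, 1)) = 8.0623

Closest pair: (3, 0) and (6, 1) with distance 3.1623

The closest pair is (3, 0) and (6, 1) with Euclidean distance 3.1623. For 4 points, brute-force pairwise comparison is shown above. For large n, the divide-and-conquer algorithm (sort by x, recurse on halves, check the dividing strip) achieves O(n log n).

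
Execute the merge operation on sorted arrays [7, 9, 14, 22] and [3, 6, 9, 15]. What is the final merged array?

Merging process:

Compare 7 vs 3: take 3 from right. Merged: [3]
Compare 7 vs 6: take 6 from right. Merged: [3, 6]
Compare 7 vs 9: take 7 from left. Merged: [3, 6, 7]
Compare 9 vs 9: take 9 from left. Merged: [3, 6, 7, 9]
Compare 14 vs 9: take 9 from right. Merged: [3, 6, 7, 9, 9]
Compare 14 vs 15: take 14 from left. Merged: [3, 6, 7, 9, 9, 14]
Compare 22 vs 15: take 15 from right. Merged: [3, 6, 7, 9, 9, 14, 15]
Append remaining from left: [22]. Merged: [3, 6, 7, 9, 9, 14, 15, 22]

Final merged array: [3, 6, 7, 9, 9, 14, 15, 22]
Total comparisons: 7

The merged array is [3, 6, 7, 9, 9, 14, 15, 22], requiring 7 comparisons. The merge step runs in O(n) time where n is the total number of elements.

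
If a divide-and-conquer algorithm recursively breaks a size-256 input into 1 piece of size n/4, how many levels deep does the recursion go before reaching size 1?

For divide and conquer with division factor 4:

Problem sizes at each level:
Level 0: 256
Level 1: 64
Level 2: 16
Level 3: 4
Level 4: 1

The root is level 0 and the size-1 base case is level 4 (the tree spans levels 0 through 4, i.e. 5 levels counting the root), so the depth is the number of divisions: log_4(256) = 4

The recursion tree depth is log_4(256) = 4. At each level, the problem size is divided by 4, so it takes 4 divisions to reduce to a base case of size 1. The algorithm makes 1 recursive call at each level.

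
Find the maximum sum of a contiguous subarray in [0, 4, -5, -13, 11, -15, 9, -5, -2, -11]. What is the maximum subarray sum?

Using Kadane's algorithm on [0, 4, -5, -13, 11, -15, 9, -5, -2, -11]:

Scanning through the array:
Position 1 (value 4): max_ending_here = 4, max_so_far = 4
Position 2 (value -5): max_ending_here = -1, max_so_far = 4
Position 3 (value -13): max_ending_here = -13, max_so_far = 4
Position 4 (value 11): max_ending_here = 11, max_so_far = 11
Position 5 (value -15): max_ending_here = -4, max_so_far = 11
Position 6 (value 9): max_ending_here = 9, max_so_far = 11
Position 7 (value -5): max_ending_here = 4, max_so_far = 11
Position 8 (value -2): max_ending_here = 2, max_so_far = 11
Position 9 (value -11): max_ending_here = -9, max_so_far = 11

Maximum subarray: [11]
Maximum sum: 11

The maximum subarray is [11] with sum 11. This subarray runs from index 4 to index 4.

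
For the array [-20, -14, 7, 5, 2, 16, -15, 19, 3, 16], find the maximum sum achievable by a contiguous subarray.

Using Kadane's algorithm on [-20, -14, 7, 5, 2, 16, -15, 19, 3, 16]:

Scanning through the array:
Position 1 (value -14): max_ending_here = -14, max_so_far = -14
Position 2 (value 7): max_ending_here = 7, max_so_far = 7
Position 3 (value 5): max_ending_here = 12, max_so_far = 12
Position 4 (value 2): max_ending_here = 14, max_so_far = 14
Position 5 (value 16): max_ending_here = 30, max_so_far = 30
Position 6 (value -15): max_ending_here = 15, max_so_far = 30
Position 7 (value 19): max_ending_here = 34, max_so_far = 34
Position 8 (value 3): max_ending_here = 37, max_so_far = 37
Position 9 (value 16): max_ending_here = 53, max_so_far = 53

Maximum subarray: [7, 5, 2, 16, -15, 19, 3, 16]
Maximum sum: 53

The maximum subarray is [7, 5, 2, 16, -15, 19, 3, 16] with sum 53. This subarray runs from index 2 to index 9.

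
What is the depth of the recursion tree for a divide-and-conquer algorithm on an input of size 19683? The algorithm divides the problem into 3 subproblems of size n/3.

For divide and conquer with division factor 3:

Problem sizes at each level:
Level 0: 19683
Level 1: 6561
Level 2: 2187
Level 3: 729
Level 4: 243
Level 5: 81
Level 6: 27
Level 7: 9
Level 8: 3
Level 9: 1

The root is level 0 and the size-1 base case is level 9 (the tree spans levels 0 through 9, i.e. 10 levels counting the root), so the depth is the number of divisions: log_3(19683) = 9

The recursion tree depth is log_3(19683) = 9. At each level, the problem size is divided by 3, so it takes 9 divisions to reduce to a base case of size 1. The algorithm makes 3 recursive calls at each level.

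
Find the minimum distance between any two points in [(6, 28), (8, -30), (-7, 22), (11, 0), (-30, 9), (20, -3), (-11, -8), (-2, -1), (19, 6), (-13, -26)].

Computing all pairwise distances among 10 points:

d((6, 28), (8, -30)) = 58.0345
d((6, 28), (-7, 22)) = 14.3178
d((6, 28), (11, 0)) = 28.4429
d((6, 28), (-30, 9)) = 40.7063
d((6, 28), (20, -3)) = 34.0147
d((6, 28), (-11, -8)) = 39.8121
d((6, 28), (-2, -1)) = 30.0832
d((6, 28), (19, 6)) = 25.5539
d((6, 28), (-13, -26)) = 57.2451
d((8, -30), (-7, 22)) = 54.1202
d((8, -30), (11, 0)) = 30.1496
d((8, -30), (-30, 9)) = 54.4518
d((8, -30), (20, -3)) = 29.5466
d((8, -30), (-11, -8)) = 29.0689
d((8, -30), (-2, -1)) = 30.6757
d((8, -30), (19, 6)) = 37.6431
d((8, -30), (-13, -26)) = 21.3776
d((-7, 22), (11, 0)) = 28.4253
d((-7, 22), (-30, 9)) = 26.4197
d((-7, 22), (20, -3)) = 36.7967
d((-7, 22), (-11, -8)) = 30.2655
d((-7, 22), (-2, -1)) = 23.5372
d((-7, 22), (19, 6)) = 30.5287
d((-7, 22), (-13, -26)) = 48.3735
d((11, 0), (-30, 9)) = 41.9762
d((11, 0), (20, -3)) = 9.4868
d((11, 0), (-11, -8)) = 23.4094
d((11, 0), (-2, -1)) = 13.0384
d((11, 0), (19, 6)) = 10.0
d((11, 0), (-13, -26)) = 35.3836
d((-30, 9), (20, -3)) = 51.4198
d((-30, 9), (-11, -8)) = 25.4951
d((-30, 9), (-2, -1)) = 29.7321
d((-30, 9), (19, 6)) = 49.0918
d((-30, 9), (-13, -26)) = 38.9102
d((20, -3), (-11, -8)) = 31.4006
d((20, -3), (-2, -1)) = 22.0907
d((20, -3), (19, 6)) = 9.0554 <-- minimum
d((20, -3), (-13, -26)) = 40.2244
d((-11, -8), (-2, -1)) = 11.4018
d((-11, -8), (19, 6)) = 33.1059
d((-11, -8), (-13, -26)) = 18.1108
d((-2, -1), (19, 6)) = 22.1359
d((-2, -1), (-13, -26)) = 27.313
d((19, 6), (-13, -26)) = 45.2548

Closest pair: (20, -3) and (19, 6) with distance 9.0554

The closest pair is (20, -3) and (19, 6) with Euclidean distance 9.0554. For 10 points, brute-force pairwise comparison is shown above. For large n, the divide-and-conquer algorithm (sort by x, recurse on halves, check the dividing strip) achieves O(n log n).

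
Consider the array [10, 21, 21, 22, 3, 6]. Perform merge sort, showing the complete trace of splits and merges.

Merge sort trace:

Split: [10, 21, 21, 22, 3, 6] -> [10, 21, 21] and [22, 3, 6]
  Split: [10, 21, 21] -> [10] and [21, 21]
    Split: [21, 21] -> [21] and [21]
    Merge: [21] + [21] -> [21, 21]
  Merge: [10] + [21, 21] -> [10, 21, 21]
  Split: [22, 3, 6] -> [22] and [3, 6]
    Split: [3, 6] -> [3] and [6]
    Merge: [3] + [6] -> [3, 6]
  Merge: [22] + [3, 6] -> [3, 6, 22]
Merge: [10, 21, 21] + [3, 6, 22] -> [3, 6, 10, 21, 21, 22]

Final sorted array: [3, 6, 10, 21, 21, 22]

The merge sort proceeds by recursively splitting the array and merging sorted halves.
After all merges, the sorted array is [3, 6, 10, 21, 21, 22].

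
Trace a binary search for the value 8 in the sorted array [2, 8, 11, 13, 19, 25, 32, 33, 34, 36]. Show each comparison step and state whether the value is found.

Binary search for 8 in [2, 8, 11, 13, 19, 25, 32, 33, 34, 36]:

lo=0, hi=9, mid=4, arr[mid]=19 -> 19 > 8, search left half
lo=0, hi=3, mid=1, arr[mid]=8 -> Found target at index 1!

Binary search finds 8 at index 1 after 2 comparisons. The search repeatedly halves the search space by comparing with the middle element.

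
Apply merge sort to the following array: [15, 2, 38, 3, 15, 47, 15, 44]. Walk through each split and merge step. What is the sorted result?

Merge sort trace:

Split: [15, 2, 38, 3, 15, 47, 15, 44] -> [15, 2, 38, 3] and [15, 47, 15, 44]
  Split: [15, 2, 38, 3] -> [15, 2] and [38, 3]
    Split: [15, 2] -> [15] and [2]
    Merge: [15] + [2] -> [2, 15]
    Split: [38, 3] -> [38] and [3]
    Merge: [38] + [3] -> [3, 38]
  Merge: [2, 15] + [3, 38] -> [2, 3, 15, 38]
  Split: [15, 47, 15, 44] -> [15, 47] and [15, 44]
    Split: [15, 47] -> [15] and [47]
    Merge: [15] + [47] -> [15, 47]
    Split: [15, 44] -> [15] and [44]
    Merge: [15] + [44] -> [15, 44]
  Merge: [15, 47] + [15, 44] -> [15, 15, 44, 47]
Merge: [2, 3, 15, 38] + [15, 15, 44, 47] -> [2, 3, 15, 15, 15, 38, 44, 47]

Final sorted array: [2, 3, 15, 15, 15, 38, 44, 47]

The merge sort proceeds by recursively splitting the array and merging sorted halves.
After all merges, the sorted array is [2, 3, 15, 15, 15, 38, 44, 47].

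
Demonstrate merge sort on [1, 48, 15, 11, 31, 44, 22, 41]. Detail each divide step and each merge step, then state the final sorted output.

Merge sort trace:

Split: [1, 48, 15, 11, 31, 44, 22, 41] -> [1, 48, 15, 11] and [31, 44, 22, 41]
  Split: [1, 48, 15, 11] -> [1, 48] and [15, 11]
    Split: [1, 48] -> [1] and [48]
    Merge: [1] + [48] -> [1, 48]
    Split: [15, 11] -> [15] and [11]
    Merge: [15] + [11] -> [11, 15]
  Merge: [1, 48] + [11, 15] -> [1, 11, 15, 48]
  Split: [31, 44, 22, 41] -> [31, 44] and [22, 41]
    Split: [31, 44] -> [31] and [44]
    Merge: [31] + [44] -> [31, 44]
    Split: [22, 41] -> [22] and [41]
    Merge: [22] + [41] -> [22, 41]
  Merge: [31, 44] + [22, 41] -> [22, 31, 41, 44]
Merge: [1, 11, 15, 48] + [22, 31, 41, 44] -> [1, 11, 15, 22, 31, 41, 44, 48]

Final sorted array: [1, 11, 15, 22, 31, 41, 44, 48]

The merge sort proceeds by recursively splitting the array and merging sorted halves.
After all merges, the sorted array is [1, 11, 15, 22, 31, 41, 44, 48].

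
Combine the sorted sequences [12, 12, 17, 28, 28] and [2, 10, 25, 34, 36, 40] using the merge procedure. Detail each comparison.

Merging process:

Compare 12 vs 2: take 2 from right. Merged: [2]
Compare 12 vs 10: take 10 from right. Merged: [2, 10]
Compare 12 vs 25: take 12 from left. Merged: [2, 10, 12]
Compare 12 vs 25: take 12 from left. Merged: [2, 10, 12, 12]
Compare 17 vs 25: take 17 from left. Merged: [2, 10, 12, 12, 17]
Compare 28 vs 25: take 25 from right. Merged: [2, 10, 12, 12, 17, 25]
Compare 28 vs 34: take 28 from left. Merged: [2, 10, 12, 12, 17, 25, 28]
Compare 28 vs 34: take 28 from left. Merged: [2, 10, 12, 12, 17, 25, 28, 28]
Append remaining from right: [34, 36, 40]. Merged: [2, 10, 12, 12, 17, 25, 28, 28, 34, 36, 40]

Final merged array: [2, 10, 12, 12, 17, 25, 28, 28, 34, 36, 40]
Total comparisons: 8

The merged array is [2, 10, 12, 12, 17, 25, 28, 28, 34, 36, 40], requiring 8 comparisons. The merge step runs in O(n) time where n is the total number of elements.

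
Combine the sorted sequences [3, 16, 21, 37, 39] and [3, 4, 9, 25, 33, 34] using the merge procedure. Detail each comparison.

Merging process:

Compare 3 vs 3: take 3 from left. Merged: [3]
Compare 16 vs 3: take 3 from right. Merged: [3, 3]
Compare 16 vs 4: take 4 from right. Merged: [3, 3, 4]
Compare 16 vs 9: take 9 from right. Merged: [3, 3, 4, 9]
Compare 16 vs 25: take 16 from left. Merged: [3, 3, 4, 9, 16]
Compare 21 vs 25: take 21 from left. Merged: [3, 3, 4, 9, 16, 21]
Compare 37 vs 25: take 25 from right. Merged: [3, 3, 4, 9, 16, 21, 25]
Compare 37 vs 33: take 33 from right. Merged: [3, 3, 4, 9, 16, 21, 25, 33]
Compare 37 vs 34: take 34 from right. Merged: [3, 3, 4, 9, 16, 21, 25, 33, 34]
Append remaining from left: [37, 39]. Merged: [3, 3, 4, 9, 16, 21, 25, 33, 34, 37, 39]

Final merged array: [3, 3, 4, 9, 16, 21, 25, 33, 34, 37, 39]
Total comparisons: 9

The merged array is [3, 3, 4, 9, 16, 21, 25, 33, 34, 37, 39], requiring 9 comparisons. The merge step runs in O(n) time where n is the total number of elements.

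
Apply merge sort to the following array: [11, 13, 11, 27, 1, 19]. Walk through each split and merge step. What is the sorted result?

Merge sort trace:

Split: [11, 13, 11, 27, 1, 19] -> [11, 13, 11] and [27, 1, 19]
  Split: [11, 13, 11] -> [11] and [13, 11]
    Split: [13, 11] -> [13] and [11]
    Merge: [13] + [11] -> [11, 13]
  Merge: [11] + [11, 13] -> [11, 11, 13]
  Split: [27, 1, 19] -> [27] and [1, 19]
    Split: [1, 19] -> [1] and [19]
    Merge: [1] + [19] -> [1, 19]
  Merge: [27] + [1, 19] -> [1, 19, 27]
Merge: [11, 11, 13] + [1, 19, 27] -> [1, 11, 11, 13, 19, 27]

Final sorted array: [1, 11, 11, 13, 19, 27]

The merge sort proceeds by recursively splitting the array and merging sorted halves.
After all merges, the sorted array is [1, 11, 11, 13, 19, 27].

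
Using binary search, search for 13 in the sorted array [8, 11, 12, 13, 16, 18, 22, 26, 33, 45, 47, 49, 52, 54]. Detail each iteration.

Binary search for 13 in [8, 11, 12, 13, 16, 18, 22, 26, 33, 45, 47, 49, 52, 54]:

lo=0, hi=13, mid=6, arr[mid]=22 -> 22 > 13, search left half
lo=0, hi=5, mid=2, arr[mid]=12 -> 12 < 13, search right half
lo=3, hi=5, mid=4, arr[mid]=16 -> 16 > 13, search left half
lo=3, hi=3, mid=3, arr[mid]=13 -> Found target at index 3!

Binary search finds 13 at index 3 after 4 comparisons. The search repeatedly halves the search space by comparing with the middle element.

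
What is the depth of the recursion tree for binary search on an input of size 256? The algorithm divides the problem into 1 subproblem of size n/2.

For divide and conquer with division factor 2:

Problem sizes at each level:
Level 0: 256
Level 1: 128
Level 2: 64
Level 3: 32
Level 4: 16
Level 5: 8
Level 6: 4
Level 7: 2
Level 8: 1

The root is level 0 and the size-1 base case is level 8 (the tree spans levels 0 through 8, i.e. 9 levels counting the root), so the depth is the number of divisions: log_2(256) = 8

The recursion tree depth is log_2(256) = 8. At each level, the problem size is divided by 2, so it takes 8 divisions to reduce to a base case of size 1. The algorithm makes 1 recursive call at each level.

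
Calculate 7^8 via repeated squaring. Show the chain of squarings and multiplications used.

Computing 7^8 by squaring (build up from 7^1; each line after the first costs one multiplication):

7^1 = 7
7^2 = (7^1)^2 = 7^2 = 49
7^4 = (7^2)^2 = 49^2 = 2401
7^8 = (7^4)^2 = 2401^2 = 5764801

Result: 5764801
Multiplications needed: 3 (3 lines after 7^1)

7^8 = 5764801. Using exponentiation by squaring, this requires 3 multiplications. The key idea: if the exponent is even, square the half-power; if odd, multiply by the base once.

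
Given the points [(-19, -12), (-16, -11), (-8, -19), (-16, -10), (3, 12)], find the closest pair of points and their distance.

Computing all pairwise distances among 5 points:

d((-19, -12), (-16, -11)) = 3.1623
d((-19, -12), (-8, -19)) = 13.0384
d((-19, -12), (-16, -10)) = 3.6056
d((-19, -12), (3, 12)) = 32.5576
d((-16, -11), (-8, -19)) = 11.3137
d((-16, -11), (-16, -10)) = 1.0 <-- minimum
d((-16, -11), (3, 12)) = 29.8329
d((-8, -19), (-16, -10)) = 12.0416
d((-8, -19), (3, 12)) = 32.8938
d((-16, -10), (3, 12)) = 29.0689

Closest pair: (-16, -11) and (-16, -10) with distance 1.0

The closest pair is (-16, -11) and (-16, -10) with Euclidean distance 1.0. For 5 points, brute-force pairwise comparison is shown above. For large n, the divide-and-conquer algorithm (sort by x, recurse on halves, check the dividing strip) achieves O(n log n).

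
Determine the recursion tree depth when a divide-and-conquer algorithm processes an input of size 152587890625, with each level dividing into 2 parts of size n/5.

For divide and conquer with division factor 5:

Problem sizes at each level:
Level 0: 152587890625
Level 1: 30517578125
Level 2: 6103515625
Level 3: 1220703125
Level 4: 244140625
Level 5: 48828125
Level 6: 9765625
Level 7: 1953125
Level 8: 390625
Level 9: 78125
Level 10: 15625
Level 11: 3125
Level 12: 625
Level 13: 125
Level 14: 25
Level 15: 5
Level 16: 1

The root is level 0 and the size-1 base case is level 16 (the tree spans levels 0 through 16, i.e. 17 levels counting the root), so the depth is the number of divisions: log_5(152587890625) = 16

The recursion tree depth is log_5(152587890625) = 16. At each level, the problem size is divided by 5, so it takes 16 divisions to reduce to a base case of size 1. The algorithm makes 2 recursive calls at each level.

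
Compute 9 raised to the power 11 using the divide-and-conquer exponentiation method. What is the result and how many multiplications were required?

Computing 9^11 by squaring (build up from 9^1; each line after the first costs one multiplication):

9^1 = 9
9^2 = (9^1)^2 = 9^2 = 81
9^4 = (9^2)^2 = 81^2 = 6561
9^5 = 9 * 9^4 = 9 * 6561 = 59049
9^10 = (9^5)^2 = 59049^2 = 3486784401
9^11 = 9 * 9^10 = 9 * 3486784401 = 31381059609

Result: 31381059609
Multiplications needed: 5 (5 lines after 9^1)

9^11 = 31381059609. Using exponentiation by squaring, this requires 5 multiplications. The key idea: if the exponent is even, square the half-power; if odd, multiply by the base once.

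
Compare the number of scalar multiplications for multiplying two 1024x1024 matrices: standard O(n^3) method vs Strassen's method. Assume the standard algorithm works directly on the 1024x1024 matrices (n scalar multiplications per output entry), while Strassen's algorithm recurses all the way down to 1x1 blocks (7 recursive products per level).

Matrix multiplication for 1024x1024 matrices:

Standard algorithm: 1024^3 = 1073741824 multiplications
Strassen's algorithm: 7^(log2(1024)) = 7^10 = 282475249 multiplications
Savings: 1073741824 - 282475249 = 791266575 multiplications

Standard: 1073741824 multiplications (1024^3). Strassen: 282475249 multiplications (7^10). Strassen reduces 8 recursive multiplications to 7 at each level.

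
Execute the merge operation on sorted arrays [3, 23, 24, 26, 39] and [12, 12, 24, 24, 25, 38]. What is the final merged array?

Merging process:

Compare 3 vs 12: take 3 from left. Merged: [3]
Compare 23 vs 12: take 12 from right. Merged: [3, 12]
Compare 23 vs 12: take 12 from right. Merged: [3, 12, 12]
Compare 23 vs 24: take 23 from left. Merged: [3, 12, 12, 23]
Compare 24 vs 24: take 24 from left. Merged: [3, 12, 12, 23, 24]
Compare 26 vs 24: take 24 from right. Merged: [3, 12, 12, 23, 24, 24]
Compare 26 vs 24: take 24 from right. Merged: [3, 12, 12, 23, 24, 24, 24]
Compare 26 vs 25: take 25 from right. Merged: [3, 12, 12, 23, 24, 24, 24, 25]
Compare 26 vs 38: take 26 from left. Merged: [3, 12, 12, 23, 24, 24, 24, 25, 26]
Compare 39 vs 38: take 38 from right. Merged: [3, 12, 12, 23, 24, 24, 24, 25, 26, 38]
Append remaining from left: [39]. Merged: [3, 12, 12, 23, 24, 24, 24, 25, 26, 38, 39]

Final merged array: [3, 12, 12, 23, 24, 24, 24, 25, 26, 38, 39]
Total comparisons: 10

The merged array is [3, 12, 12, 23, 24, 24, 24, 25, 26, 38, 39], requiring 10 comparisons. The merge step runs in O(n) time where n is the total number of elements.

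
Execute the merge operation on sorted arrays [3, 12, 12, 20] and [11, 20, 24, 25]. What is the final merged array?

Merging process:

Compare 3 vs 11: take 3 from left. Merged: [3]
Compare 12 vs 11: take 11 from right. Merged: [3, 11]
Compare 12 vs 20: take 12 from left. Merged: [3, 11, 12]
Compare 12 vs 20: take 12 from left. Merged: [3, 11, 12, 12]
Compare 20 vs 20: take 20 from left. Merged: [3, 11, 12, 12, 20]
Append remaining from right: [20, 24, 25]. Merged: [3, 11, 12, 12, 20, 20, 24, 25]

Final merged array: [3, 11, 12, 12, 20, 20, 24, 25]
Total comparisons: 5

The merged array is [3, 11, 12, 12, 20, 20, 24, 25], requiring 5 comparisons. The merge step runs in O(n) time where n is the total number of elements.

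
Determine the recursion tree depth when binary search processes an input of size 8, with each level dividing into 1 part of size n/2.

For divide and conquer with division factor 2:

Problem sizes at each level:
Level 0: 8
Level 1: 4
Level 2: 2
Level 3: 1

The root is level 0 and the size-1 base case is level 3 (the tree spans levels 0 through 3, i.e. 4 levels counting the root), so the depth is the number of divisions: log_2(8) = 3

The recursion tree depth is log_2(8) = 3. At each level, the problem size is divided by 2, so it takes 3 divisions to reduce to a base case of size 1. The algorithm makes 1 recursive call at each level.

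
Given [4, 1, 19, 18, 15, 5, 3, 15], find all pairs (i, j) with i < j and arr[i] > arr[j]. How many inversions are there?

Finding inversions in [4, 1, 19, 18, 15, 5, 3, 15]:

(0, 1): arr[0]=4 > arr[1]=1
(0, 6): arr[0]=4 > arr[6]=3
(2, 3): arr[2]=19 > arr[3]=18
(2, 4): arr[2]=19 > arr[4]=15
(2, 5): arr[2]=19 > arr[5]=5
(2, 6): arr[2]=19 > arr[6]=3
(2, 7): arr[2]=19 > arr[7]=15
(3, 4): arr[3]=18 > arr[4]=15
(3, 5): arr[3]=18 > arr[5]=5
(3, 6): arr[3]=18 > arr[6]=3
(3, 7): arr[3]=18 > arr[7]=15
(4, 5): arr[4]=15 > arr[5]=5
(4, 6): arr[4]=15 > arr[6]=3
(5, 6): arr[5]=5 > arr[6]=3

Total inversions: 14

The array has 14 inversion(s): (0,1), (0,6), (2,3), (2,4), (2,5), (2,6), (2,7), (3,4), (3,5), (3,6), (3,7), (4,5), (4,6), (5,6). Each pair (i,j) satisfies i < j and arr[i] > arr[j].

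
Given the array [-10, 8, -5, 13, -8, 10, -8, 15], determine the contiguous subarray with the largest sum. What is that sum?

Using Kadane's algorithm on [-10, 8, -5, 13, -8, 10, -8, 15]:

Scanning through the array:
Position 1 (value 8): max_ending_here = 8, max_so_far = 8
Position 2 (value -5): max_ending_here = 3, max_so_far = 8
Position 3 (value 13): max_ending_here = 16, max_so_far = 16
Position 4 (value -8): max_ending_here = 8, max_so_far = 16
Position 5 (value 10): max_ending_here = 18, max_so_far = 18
Position 6 (value -8): max_ending_here = 10, max_so_far = 18
Position 7 (value 15): max_ending_here = 25, max_so_far = 25

Maximum subarray: [8, -5, 13, -8, 10, -8, 15]
Maximum sum: 25

The maximum subarray is [8, -5, 13, -8, 10, -8, 15] with sum 25. This subarray runs from index 1 to index 7.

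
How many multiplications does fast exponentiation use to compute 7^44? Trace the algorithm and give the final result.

Computing 7^44 by squaring (build up from 7^1; each line after the first costs one multiplication):

7^1 = 7
7^2 = (7^1)^2 = 7^2 = 49
7^4 = (7^2)^2 = 49^2 = 2401
7^5 = 7 * 7^4 = 7 * 2401 = 16807
7^10 = (7^5)^2 = 16807^2 = 282475249
7^11 = 7 * 7^10 = 7 * 282475249 = 1977326743
7^22 = (7^11)^2 = 1977326743^2 = 3909821048582988049
7^44 = (7^22)^2 = 3909821048582988049^2 = 15286700631942576193765185769276826401

Result: 15286700631942576193765185769276826401
Multiplications needed: 7 (7 lines after 7^1)

7^44 = 15286700631942576193765185769276826401. Using exponentiation by squaring, this requires 7 multiplications. The key idea: if the exponent is even, square the half-power; if odd, multiply by the base once.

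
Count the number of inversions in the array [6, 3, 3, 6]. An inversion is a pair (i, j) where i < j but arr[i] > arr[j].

Finding inversions in [6, 3, 3, 6]:

(0, 1): arr[0]=6 > arr[1]=3
(0, 2): arr[0]=6 > arr[2]=3

Total inversions: 2

The array has 2 inversion(s): (0,1), (0,2). Each pair (i,j) satisfies i < j and arr[i] > arr[j].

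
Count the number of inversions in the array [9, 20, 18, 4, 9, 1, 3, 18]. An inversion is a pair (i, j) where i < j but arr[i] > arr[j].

Finding inversions in [9, 20, 18, 4, 9, 1, 3, 18]:

(0, 3): arr[0]=9 > arr[3]=4
(0, 5): arr[0]=9 > arr[5]=1
(0, 6): arr[0]=9 > arr[6]=3
(1, 2): arr[1]=20 > arr[2]=18
(1, 3): arr[1]=20 > arr[3]=4
(1, 4): arr[1]=20 > arr[4]=9
(1, 5): arr[1]=20 > arr[5]=1
(1, 6): arr[1]=20 > arr[6]=3
(1, 7): arr[1]=20 > arr[7]=18
(2, 3): arr[2]=18 > arr[3]=4
(2, 4): arr[2]=18 > arr[4]=9
(2, 5): arr[2]=18 > arr[5]=1
(2, 6): arr[2]=18 > arr[6]=3
(3, 5): arr[3]=4 > arr[5]=1
(3, 6): arr[3]=4 > arr[6]=3
(4, 5): arr[4]=9 > arr[5]=1
(4, 6): arr[4]=9 > arr[6]=3

Total inversions: 17

The array has 17 inversion(s): (0,3), (0,5), (0,6), (1,2), (1,3), (1,4), (1,5), (1,6), (1,7), (2,3), (2,4), (2,5), (2,6), (3,5), (3,6), (4,5), (4,6). Each pair (i,j) satisfies i < j and arr[i] > arr[j].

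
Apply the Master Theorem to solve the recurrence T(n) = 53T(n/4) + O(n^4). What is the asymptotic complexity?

Master Theorem for T(n) = 53T(n/4) + O(n^4):

a = 53, b = 4, c = 4
log_b(a) = log_4(53) = 2.8640

Case 3: c = 4 > log_4(53) = 2.8640
T(n) = O(n^4) = O(n^4)

For T(n) = 53T(n/4) + O(n^4): log_4(53) = 2.8640. This is Case 3 of the Master Theorem (c > log_b(a), work dominated by root), giving O(n^4).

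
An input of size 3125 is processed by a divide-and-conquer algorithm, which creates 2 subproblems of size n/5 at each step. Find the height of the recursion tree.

For divide and conquer with division factor 5:

Problem sizes at each level:
Level 0: 3125
Level 1: 625
Level 2: 125
Level 3: 25
Level 4: 5
Level 5: 1

The root is level 0 and the size-1 base case is level 5 (the tree spans levels 0 through 5, i.e. 6 levels counting the root), so the depth is the number of divisions: log_5(3125) = 5

The recursion tree depth is log_5(3125) = 5. At each level, the problem size is divided by 5, so it takes 5 divisions to reduce to a base case of size 1. The algorithm makes 2 recursive calls at each level.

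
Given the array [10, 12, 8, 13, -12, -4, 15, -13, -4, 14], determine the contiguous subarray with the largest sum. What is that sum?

Using Kadane's algorithm on [10, 12, 8, 13, -12, -4, 15, -13, -4, 14]:

Scanning through the array:
Position 1 (value 12): max_ending_here = 22, max_so_far = 22
Position 2 (value 8): max_ending_here = 30, max_so_far = 30
Position 3 (value 13): max_ending_here = 43, max_so_far = 43
Position 4 (value -12): max_ending_here = 31, max_so_far = 43
Position 5 (value -4): max_ending_here = 27, max_so_far = 43
Position 6 (value 15): max_ending_here = 42, max_so_far = 43
Position 7 (value -13): max_ending_here = 29, max_so_far = 43
Position 8 (value -4): max_ending_here = 25, max_so_far = 43
Position 9 (value 14): max_ending_here = 39, max_so_far = 43

Maximum subarray: [10, 12, 8, 13]
Maximum sum: 43

The maximum subarray is [10, 12, 8, 13] with sum 43. This subarray runs from index 0 to index 3.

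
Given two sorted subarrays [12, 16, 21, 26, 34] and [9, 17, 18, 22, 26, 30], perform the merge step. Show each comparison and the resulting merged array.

Merging process:

Compare 12 vs 9: take 9 from right. Merged: [9]
Compare 12 vs 17: take 12 from left. Merged: [9, 12]
Compare 16 vs 17: take 16 from left. Merged: [9, 12, 16]
Compare 21 vs 17: take 17 from right. Merged: [9, 12, 16, 17]
Compare 21 vs 18: take 18 from right. Merged: [9, 12, 16, 17, 18]
Compare 21 vs 22: take 21 from left. Merged: [9, 12, 16, 17, 18, 21]
Compare 26 vs 22: take 22 from right. Merged: [9, 12, 16, 17, 18, 21, 22]
Compare 26 vs 26: take 26 from left. Merged: [9, 12, 16, 17, 18, 21, 22, 26]
Compare 34 vs 26: take 26 from right. Merged: [9, 12, 16, 17, 18, 21, 22, 26, 26]
Compare 34 vs 30: take 30 from right. Merged: [9, 12, 16, 17, 18, 21, 22, 26, 26, 30]
Append remaining from left: [34]. Merged: [9, 12, 16, 17, 18, 21, 22, 26, 26, 30, 34]

Final merged array: [9, 12, 16, 17, 18, 21, 22, 26, 26, 30, 34]
Total comparisons: 10

The merged array is [9, 12, 16, 17, 18, 21, 22, 26, 26, 30, 34], requiring 10 comparisons. The merge step runs in O(n) time where n is the total number of elements.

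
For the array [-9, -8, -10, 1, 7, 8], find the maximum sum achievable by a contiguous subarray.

Using Kadane's algorithm on [-9, -8, -10, 1, 7, 8]:

Scanning through the array:
Position 1 (value -8): max_ending_here = -8, max_so_far = -8
Position 2 (value -10): max_ending_here = -10, max_so_far = -8
Position 3 (value 1): max_ending_here = 1, max_so_far = 1
Position 4 (value 7): max_ending_here = 8, max_so_far = 8
Position 5 (value 8): max_ending_here = 16, max_so_far = 16

Maximum subarray: [1, 7, 8]
Maximum sum: 16

The maximum subarray is [1, 7, 8] with sum 16. This subarray runs from index 3 to index 5.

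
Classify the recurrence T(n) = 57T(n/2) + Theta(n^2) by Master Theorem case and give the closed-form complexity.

Master Theorem for T(n) = 57T(n/2) + O(n^2):

a = 57, b = 2, c = 2
log_b(a) = log_2(57) = 5.8329

Case 1: c = 2 < log_2(57) = 5.8329
T(n) = O(n^(log_2 57))

For T(n) = 57T(n/2) + O(n^2): log_2(57) = 5.8329. This is Case 1 of the Master Theorem (c < log_b(a), work dominated by leaves), giving O(n^(log_2 57)).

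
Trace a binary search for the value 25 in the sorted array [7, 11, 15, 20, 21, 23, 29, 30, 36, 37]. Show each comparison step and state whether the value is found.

Binary search for 25 in [7, 11, 15, 20, 21, 23, 29, 30, 36, 37]:

lo=0, hi=9, mid=4, arr[mid]=21 -> 21 < 25, search right half
lo=5, hi=9, mid=7, arr[mid]=30 -> 30 > 25, search left half
lo=5, hi=6, mid=5, arr[mid]=23 -> 23 < 25, search right half
lo=6, hi=6, mid=6, arr[mid]=29 -> 29 > 25, search left half
lo=6 > hi=5, target 25 not found

Binary search determines that 25 is not in the array after 4 comparisons. The search space was exhausted without finding the target.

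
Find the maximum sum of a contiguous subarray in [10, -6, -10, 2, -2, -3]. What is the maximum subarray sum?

Using Kadane's algorithm on [10, -6, -10, 2, -2, -3]:

Scanning through the array:
Position 1 (value -6): max_ending_here = 4, max_so_far = 10
Position 2 (value -10): max_ending_here = -6, max_so_far = 10
Position 3 (value 2): max_ending_here = 2, max_so_far = 10
Position 4 (value -2): max_ending_here = 0, max_so_far = 10
Position 5 (value -3): max_ending_here = -3, max_so_far = 10

Maximum subarray: [10]
Maximum sum: 10

The maximum subarray is [10] with sum 10. This subarray runs from index 0 to index 0.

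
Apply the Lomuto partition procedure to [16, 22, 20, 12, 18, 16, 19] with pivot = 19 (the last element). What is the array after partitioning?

Lomuto partition with pivot = 19:

Initial array: [16, 22, 20, 12, 18, 16, 19]

arr[0]=16 <= 19: swap with position 0, array becomes [16, 22, 20, 12, 18, 16, 19]
arr[1]=22 > 19: no swap
arr[2]=20 > 19: no swap
arr[3]=12 <= 19: swap with position 1, array becomes [16, 12, 20, 22, 18, 16, 19]
arr[4]=18 <= 19: swap with position 2, array becomes [16, 12, 18, 22, 20, 16, 19]
arr[5]=16 <= 19: swap with position 3, array becomes [16, 12, 18, 16, 20, 22, 19]

Place pivot at position 4: [16, 12, 18, 16, 19, 22, 20]
Pivot position: 4

After partitioning with pivot 19, the array becomes [16, 12, 18, 16, 19, 22, 20]. The pivot is placed at index 4. All elements to the left of the pivot are <= 19, and all elements to the right are > 19.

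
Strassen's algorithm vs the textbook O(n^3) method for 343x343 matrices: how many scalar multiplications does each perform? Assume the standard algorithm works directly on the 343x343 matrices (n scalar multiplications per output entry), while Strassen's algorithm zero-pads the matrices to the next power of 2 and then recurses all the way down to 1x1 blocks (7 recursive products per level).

Matrix multiplication for 343x343 matrices:

Strassen's algorithm requires power-of-2 dimensions. Pad 343x343 to 512x512 (next power of 2).

Standard algorithm: 343^3 = 40353607 multiplications
Strassen's algorithm: 7^(log2(512)) = 7^9 = 40353607 multiplications
Savings: 40353607 - 40353607 = 0 multiplications

Standard: 40353607 multiplications (343^3). Strassen: 40353607 multiplications (7^9, after padding to 512x512). Strassen reduces 8 recursive multiplications to 7 at each level.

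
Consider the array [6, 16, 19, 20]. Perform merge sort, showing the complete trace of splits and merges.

Merge sort trace:

Split: [6, 16, 19, 20] -> [6, 16] and [19, 20]
  Split: [6, 16] -> [6] and [16]
  Merge: [6] + [16] -> [6, 16]
  Split: [19, 20] -> [19] and [20]
  Merge: [19] + [20] -> [19, 20]
Merge: [6, 16] + [19, 20] -> [6, 16, 19, 20]

Final sorted array: [6, 16, 19, 20]

The merge sort proceeds by recursively splitting the array and merging sorted halves.
After all merges, the sorted array is [6, 16, 19, 20].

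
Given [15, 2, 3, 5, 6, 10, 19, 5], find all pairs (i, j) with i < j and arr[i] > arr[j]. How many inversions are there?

Finding inversions in [15, 2, 3, 5, 6, 10, 19, 5]:

(0, 1): arr[0]=15 > arr[1]=2
(0, 2): arr[0]=15 > arr[2]=3
(0, 3): arr[0]=15 > arr[3]=5
(0, 4): arr[0]=15 > arr[4]=6
(0, 5): arr[0]=15 > arr[5]=10
(0, 7): arr[0]=15 > arr[7]=5
(4, 7): arr[4]=6 > arr[7]=5
(5, 7): arr[5]=10 > arr[7]=5
(6, 7): arr[6]=19 > arr[7]=5

Total inversions: 9

The array has 9 inversion(s): (0,1), (0,2), (0,3), (0,4), (0,5), (0,7), (4,7), (5,7), (6,7). Each pair (i,j) satisfies i < j and arr[i] > arr[j].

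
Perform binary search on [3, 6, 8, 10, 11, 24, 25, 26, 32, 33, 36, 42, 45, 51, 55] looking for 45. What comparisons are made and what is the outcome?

Binary search for 45 in [3, 6, 8, 10, 11, 24, 25, 26, 32, 33, 36, 42, 45, 51, 55]:

lo=0, hi=14, mid=7, arr[mid]=26 -> 26 < 45, search right half
lo=8, hi=14, mid=11, arr[mid]=42 -> 42 < 45, search right half
lo=12, hi=14, mid=13, arr[mid]=51 -> 51 > 45, search left half
lo=12, hi=12, mid=12, arr[mid]=45 -> Found target at index 12!

Binary search finds 45 at index 12 after 4 comparisons. The search repeatedly halves the search space by comparing with the middle element.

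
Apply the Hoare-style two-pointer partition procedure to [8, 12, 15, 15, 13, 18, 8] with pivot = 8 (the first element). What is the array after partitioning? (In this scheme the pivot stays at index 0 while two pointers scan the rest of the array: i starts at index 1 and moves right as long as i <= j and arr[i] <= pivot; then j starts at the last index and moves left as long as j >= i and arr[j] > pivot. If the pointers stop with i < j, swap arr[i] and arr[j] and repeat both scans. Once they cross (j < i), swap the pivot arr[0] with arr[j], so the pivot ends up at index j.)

Hoare-style two-pointer partition with pivot = 8:

Initial array: [8, 12, 15, 15, 13, 18, 8]

Pointers start at i = 1, j = 6.
i stops at index 1 (arr[1]=12 > 8), j stops at index 6 (arr[6]=8 <= 8): swap arr[1] and arr[6], array becomes [8, 8, 15, 15, 13, 18, 12]
i ends at 2, j ends at 1: the pointers have crossed (j < i), so scanning stops.

Swap pivot arr[0] with arr[1] to place pivot at position 1: [8, 8, 15, 15, 13, 18, 12]
Pivot position: 1

After partitioning with pivot 8, the array becomes [8, 8, 15, 15, 13, 18, 12]. The pivot is placed at index 1. All elements to the left of the pivot are <= 8, and all elements to the right are > 8.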